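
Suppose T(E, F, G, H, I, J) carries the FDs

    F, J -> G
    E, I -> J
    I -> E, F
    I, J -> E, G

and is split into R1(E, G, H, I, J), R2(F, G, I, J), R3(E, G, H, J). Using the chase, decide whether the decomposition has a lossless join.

Chase test. Columns are E, F, G, H, I, J; row i has aⱼ where attribute j ∈ Ri, else bᵢⱼ.
Initial tableau (one row per fragment):
  row 1: a1 b12 a3 a4 a5 a6
  row 2: b21 a2 a3 b24 a5 a6
  row 3: a1 b32 a3 a4 b35 a6
Rows 1 and 2 agree on I; apply I→E, F and equate their E, F entries.
Row 1 is now all distinguished symbols — the join is lossless.

Yes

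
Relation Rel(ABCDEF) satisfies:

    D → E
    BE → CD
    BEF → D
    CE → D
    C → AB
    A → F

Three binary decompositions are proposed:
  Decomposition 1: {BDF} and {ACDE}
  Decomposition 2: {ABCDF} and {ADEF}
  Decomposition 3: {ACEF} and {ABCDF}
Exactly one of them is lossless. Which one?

Decomposition 1: common = {D}, closure = {DE} → lossy.
Decomposition 2: common = {ADF}, closure = {ADEF} → lossless.
Decomposition 3: common = {ACF}, closure = {ABCF} → lossy.

Decomposition 2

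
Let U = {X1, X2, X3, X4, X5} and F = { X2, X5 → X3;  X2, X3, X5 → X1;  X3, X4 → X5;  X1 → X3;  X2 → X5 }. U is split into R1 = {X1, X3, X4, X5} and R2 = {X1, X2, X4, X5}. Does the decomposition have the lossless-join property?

Yes

Common attributes: R1 ∩ R2 = {X1, X4, X5}.
Closure of {X1, X4, X5}: X1 → X3 applies, adding X3. So (X1, X4, X5)⁺ = {X1, X3, X4, X5}.
This closure contains every attribute of R1, so R1 ∩ R2 → R1. The join is lossless.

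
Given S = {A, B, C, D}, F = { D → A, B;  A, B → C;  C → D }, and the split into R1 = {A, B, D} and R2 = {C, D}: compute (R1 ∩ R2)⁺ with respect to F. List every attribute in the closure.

R1 ∩ R2 = {D}.
D → A, B applies, adding A, B
A, B → C applies, adding C
Closure: {A, B, C, D}.

A, B, C, D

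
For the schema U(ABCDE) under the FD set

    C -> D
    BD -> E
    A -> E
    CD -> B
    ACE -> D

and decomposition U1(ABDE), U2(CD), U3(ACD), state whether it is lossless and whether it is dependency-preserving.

lossy and not dependency-preserving

Lossless test (chase): Rows 1 and 3 agree on A; apply A→E and equate their E entries. Rows 2 and 3 agree on CD; apply CD→B and equate their B entries. Rows 2 and 3 agree on BD; apply BD→E and equate their E entries. No row becomes fully distinguished — the join is lossy.
Dependency preservation: the restricted closure of {CD} across the fragments never reaches {B}, so CD → B cannot be enforced without a join — not preserved.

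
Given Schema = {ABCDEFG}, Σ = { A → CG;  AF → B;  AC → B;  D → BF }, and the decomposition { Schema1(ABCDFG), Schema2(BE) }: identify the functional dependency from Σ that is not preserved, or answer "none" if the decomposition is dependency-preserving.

A → CG lies within Schema1.
AF → B lies within Schema1.
AC → B lies within Schema1.
D → BF lies within Schema1.
Every dependency is enforceable on the fragments, so the decomposition is dependency-preserving.

none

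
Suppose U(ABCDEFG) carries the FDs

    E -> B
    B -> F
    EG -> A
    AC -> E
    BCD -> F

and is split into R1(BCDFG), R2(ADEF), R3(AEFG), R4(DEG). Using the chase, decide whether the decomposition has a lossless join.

Chase test. Columns are ABCDEFG; row i has aⱼ where attribute j ∈ Ri, else bᵢⱼ.
Initial tableau (one row per fragment):
  row 1: b11 a2 a3 a4 b15 a6 a7
  row 2: a1 b22 b23 a4 a5 a6 b27
  row 3: a1 b32 b33 b34 a5 a6 a7
  row 4: b41 b42 b43 a4 a5 b46 a7
Rows 2 and 3 agree on E; apply E→B and equate their B entries.
Rows 2 and 4 agree on E; apply E→B and equate their B entries.
Rows 2 and 4 agree on B; apply B→F and equate their F entries.
Rows 3 and 4 agree on EG; apply EG→A and equate their A entries.
No row becomes fully distinguished — the join is lossy.

No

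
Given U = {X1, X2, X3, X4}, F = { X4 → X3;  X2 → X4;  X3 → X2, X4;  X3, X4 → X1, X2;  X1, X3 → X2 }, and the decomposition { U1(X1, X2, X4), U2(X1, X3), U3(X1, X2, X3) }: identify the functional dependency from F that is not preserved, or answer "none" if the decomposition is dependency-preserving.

none

X4 → X3: restricted closure across fragments reaches X3.
X2 → X4 lies within U1.
X3 → X2, X4: restricted closure across fragments reaches X2, X4.
X3, X4 → X1, X2: restricted closure across fragments reaches X1, X2.
X1, X3 → X2 lies within U3.
Every dependency is enforceable on the fragments, so the decomposition is dependency-preserving.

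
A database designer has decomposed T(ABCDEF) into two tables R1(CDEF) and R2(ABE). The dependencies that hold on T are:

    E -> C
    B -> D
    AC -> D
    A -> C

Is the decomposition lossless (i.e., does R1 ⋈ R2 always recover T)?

Common attributes: R1 ∩ R2 = {E}.
Closure of {E}: E → C applies, adding C. So (E)⁺ = {CE}.
The closure contains neither all of R1 = {CDEF} nor all of R2 = {ABE}, so the common attributes are not a superkey of either fragment. The join is lossy.

No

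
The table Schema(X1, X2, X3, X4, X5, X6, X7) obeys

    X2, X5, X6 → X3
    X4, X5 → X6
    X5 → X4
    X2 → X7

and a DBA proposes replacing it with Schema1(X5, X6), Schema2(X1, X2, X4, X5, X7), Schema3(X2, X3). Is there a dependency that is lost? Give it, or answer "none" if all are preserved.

X2, X5, X6 → X3

Check X2, X5, X6 → X3: no single fragment contains all of {X2, X3, X5, X6}, and the restricted closure of {X2, X5, X6} across the fragments never reaches {X3}.
X4, X5 → X6 is preserved.
X5 → X4 is preserved.
X2 → X7 is preserved.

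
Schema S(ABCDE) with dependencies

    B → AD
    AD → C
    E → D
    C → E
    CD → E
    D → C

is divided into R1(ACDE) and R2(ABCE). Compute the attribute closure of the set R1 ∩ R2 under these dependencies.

ACDE

R1 ∩ R2 = {ACE}.
E → D applies, adding D
Closure: {ACDE}.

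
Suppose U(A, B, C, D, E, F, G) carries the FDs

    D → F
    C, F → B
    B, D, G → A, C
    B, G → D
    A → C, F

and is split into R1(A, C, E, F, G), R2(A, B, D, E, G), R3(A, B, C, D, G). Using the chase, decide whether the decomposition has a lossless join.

Chase test. Columns are A, B, C, D, E, F, G; row i has aⱼ where attribute j ∈ Ri, else bᵢⱼ.
Initial tableau (one row per fragment):
  row 1: a1 b12 a3 b14 a5 a6 a7
  row 2: a1 a2 b23 a4 a5 b26 a7
  row 3: a1 a2 a3 a4 b35 b36 a7
Rows 2 and 3 agree on D; apply D→F and equate their F entries.
Rows 2 and 3 agree on B, D, G; apply B, D, G→A, C and equate their A, C entries.
Rows 1 and 2 agree on A; apply A→C, F and equate their C, F entries.
Rows 1 and 2 agree on C, F; apply C, F→B and equate their B entries.
Rows 1 and 2 agree on B, G; apply B, G→D and equate their D entries.
Row 1 is now all distinguished symbols — the join is lossless.

Yes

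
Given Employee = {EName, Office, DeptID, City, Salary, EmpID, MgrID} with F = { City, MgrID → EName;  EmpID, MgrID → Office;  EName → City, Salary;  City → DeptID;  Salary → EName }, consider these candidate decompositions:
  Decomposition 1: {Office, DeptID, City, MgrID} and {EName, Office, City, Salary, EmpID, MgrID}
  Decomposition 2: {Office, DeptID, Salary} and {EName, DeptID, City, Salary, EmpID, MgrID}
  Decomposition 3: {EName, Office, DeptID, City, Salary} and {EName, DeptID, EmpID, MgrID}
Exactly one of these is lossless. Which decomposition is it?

Decomposition 1

Decomposition 1: common = {Office, City, MgrID}, closure = {EName, Office, DeptID, City, Salary, MgrID} → lossless.
Decomposition 2: common = {DeptID, Salary}, closure = {EName, DeptID, City, Salary} → lossy.
Decomposition 3: common = {EName, DeptID}, closure = {EName, DeptID, City, Salary} → lossy.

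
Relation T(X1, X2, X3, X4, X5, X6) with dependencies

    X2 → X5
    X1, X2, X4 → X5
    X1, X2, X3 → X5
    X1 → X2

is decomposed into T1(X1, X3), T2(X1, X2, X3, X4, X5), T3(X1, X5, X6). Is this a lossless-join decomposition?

Chase test. Columns are X1, X2, X3, X4, X5, X6; row i has aⱼ where attribute j ∈ Ti, else bᵢⱼ.
Initial tableau (one row per fragment):
  row 1: a1 b12 a3 b14 b15 b16
  row 2: a1 a2 a3 a4 a5 b26
  row 3: a1 b32 b33 b34 a5 a6
Rows 1 and 2 agree on X1; apply X1→X2 and equate their X2 entries.
Rows 1 and 3 agree on X1; apply X1→X2 and equate their X2 entries.
Rows 1 and 2 agree on X2; apply X2→X5 and equate their X5 entries.
No row becomes fully distinguished — the join is lossy.

No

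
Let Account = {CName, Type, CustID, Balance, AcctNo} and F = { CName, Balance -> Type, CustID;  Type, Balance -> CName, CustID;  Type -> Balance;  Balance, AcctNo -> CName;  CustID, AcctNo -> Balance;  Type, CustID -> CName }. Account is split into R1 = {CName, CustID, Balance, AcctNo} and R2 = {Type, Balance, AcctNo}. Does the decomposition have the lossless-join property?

Common attributes: R1 ∩ R2 = {Balance, AcctNo}.
Closure of {Balance, AcctNo}: Balance, AcctNo → CName applies, adding CName; CName, Balance → Type, CustID applies, adding Type, CustID. So (Balance, AcctNo)⁺ = {CName, Type, CustID, Balance, AcctNo}.
This closure contains every attribute of R1, so R1 ∩ R2 → R1. The join is lossless.

Yes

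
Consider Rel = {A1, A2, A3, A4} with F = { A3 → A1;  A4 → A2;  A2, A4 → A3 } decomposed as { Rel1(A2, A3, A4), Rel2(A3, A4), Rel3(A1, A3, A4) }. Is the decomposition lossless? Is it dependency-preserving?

Lossless test (chase): Rows 1 and 2 agree on A3; apply A3→A1 and equate their A1 entries. Rows 1 and 3 agree on A3; apply A3→A1 and equate their A1 entries. Rows 1 and 2 agree on A4; apply A4→A2 and equate their A2 entries. Rows 1 and 3 agree on A4; apply A4→A2 and equate their A2 entries. Row 1 is now all distinguished symbols — the join is lossless.
Dependency preservation: every FD's attributes lie within a single fragment, so each can be enforced locally — preserved.

lossless and dependency-preserving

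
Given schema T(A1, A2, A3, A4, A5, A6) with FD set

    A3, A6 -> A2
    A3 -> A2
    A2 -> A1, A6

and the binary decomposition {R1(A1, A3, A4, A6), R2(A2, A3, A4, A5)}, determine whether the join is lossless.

Common attributes: R1 ∩ R2 = {A3, A4}.
Closure of {A3, A4}: A3 → A2 applies, adding A2; A2 → A1, A6 applies, adding A1, A6. So (A3, A4)⁺ = {A1, A2, A3, A4, A6}.
This closure contains every attribute of R1, so R1 ∩ R2 → R1. The join is lossless.

Yes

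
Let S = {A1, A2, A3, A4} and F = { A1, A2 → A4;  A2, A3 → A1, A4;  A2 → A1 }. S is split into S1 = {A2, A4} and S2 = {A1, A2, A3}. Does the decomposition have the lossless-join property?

Yes

Common attributes: S1 ∩ S2 = {A2}.
Closure of {A2}: A2 → A1 applies, adding A1; A1, A2 → A4 applies, adding A4. So (A2)⁺ = {A1, A2, A4}.
This closure contains every attribute of S1, so S1 ∩ S2 → S1. The join is lossless.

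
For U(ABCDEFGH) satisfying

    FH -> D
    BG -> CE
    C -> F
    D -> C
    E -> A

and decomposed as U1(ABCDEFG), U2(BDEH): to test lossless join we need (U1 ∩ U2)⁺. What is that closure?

U1 ∩ U2 = {BDE}.
D → C applies, adding C
E → A applies, adding A
C → F applies, adding F
Closure: {ABCDEF}.

ABCDEF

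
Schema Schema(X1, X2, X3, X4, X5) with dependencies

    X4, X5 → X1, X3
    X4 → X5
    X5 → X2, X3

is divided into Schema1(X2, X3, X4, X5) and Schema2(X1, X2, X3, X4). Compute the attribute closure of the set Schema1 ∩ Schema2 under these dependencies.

X1, X2, X3, X4, X5

Schema1 ∩ Schema2 = {X2, X3, X4}.
X4 → X5 applies, adding X5
X4, X5 → X1, X3 applies, adding X1
Closure: {X1, X2, X3, X4, X5}.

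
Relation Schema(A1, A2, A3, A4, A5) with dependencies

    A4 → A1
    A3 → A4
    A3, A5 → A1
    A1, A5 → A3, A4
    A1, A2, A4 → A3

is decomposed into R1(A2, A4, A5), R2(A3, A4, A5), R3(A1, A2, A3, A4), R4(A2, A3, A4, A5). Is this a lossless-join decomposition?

Yes

Chase test. Columns are A1, A2, A3, A4, A5; row i has aⱼ where attribute j ∈ Ri, else bᵢⱼ.
Initial tableau (one row per fragment):
  row 1: b11 a2 b13 a4 a5
  row 2: b21 b22 a3 a4 a5
  row 3: a1 a2 a3 a4 b35
  row 4: b41 a2 a3 a4 a5
Rows 1 and 2 agree on A4; apply A4→A1 and equate their A1 entries.
Rows 1 and 3 agree on A4; apply A4→A1 and equate their A1 entries.
Rows 1 and 4 agree on A4; apply A4→A1 and equate their A1 entries.
Rows 1 and 2 agree on A1, A5; apply A1, A5→A3, A4 and equate their A3, A4 entries.
Row 1 is now all distinguished symbols — the join is lossless.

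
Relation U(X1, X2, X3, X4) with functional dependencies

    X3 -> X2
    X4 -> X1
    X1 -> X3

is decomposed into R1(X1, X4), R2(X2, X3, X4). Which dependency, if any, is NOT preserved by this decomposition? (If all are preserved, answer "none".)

Check X1 → X3: no single fragment contains all of {X1, X3}, and the restricted closure of {X1} across the fragments never reaches {X3}.
X3 → X2 is preserved.
X4 → X1 is preserved.

X1 -> X3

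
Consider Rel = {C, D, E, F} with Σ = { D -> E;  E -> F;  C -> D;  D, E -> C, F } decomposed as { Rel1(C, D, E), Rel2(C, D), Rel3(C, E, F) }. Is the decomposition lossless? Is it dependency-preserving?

lossless and dependency-preserving

Lossless test (chase): Rows 1 and 2 agree on D; apply D→E and equate their E entries. Rows 1 and 2 agree on E; apply E→F and equate their F entries. Rows 1 and 3 agree on E; apply E→F and equate their F entries. Rows 1 and 3 agree on C; apply C→D and equate their D entries. Row 1 is now all distinguished symbols — the join is lossless.
Dependency preservation: D, E → C, F is not contained in any single fragment, but the restricted closure of its left-hand side across the fragments still reaches the right-hand side; the remaining FDs each lie inside some fragment. All dependencies are preserved.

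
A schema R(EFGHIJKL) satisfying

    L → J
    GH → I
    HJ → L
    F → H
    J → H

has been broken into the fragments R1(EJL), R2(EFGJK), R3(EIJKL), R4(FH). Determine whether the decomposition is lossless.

Chase test. Columns are EFGHIJKL; row i has aⱼ where attribute j ∈ Ri, else bᵢⱼ.
Initial tableau (one row per fragment):
  row 1: a1 b12 b13 b14 b15 a6 b17 a8
  row 2: a1 a2 a3 b24 b25 a6 a7 b28
  row 3: a1 b32 b33 b34 a5 a6 a7 a8
  row 4: b41 a2 b43 a4 b45 b46 b47 b48
Rows 2 and 4 agree on F; apply F→H and equate their H entries.
Rows 1 and 2 agree on J; apply J→H and equate their H entries.
Rows 1 and 3 agree on J; apply J→H and equate their H entries.
Rows 1 and 2 agree on HJ; apply HJ→L and equate their L entries.
No row becomes fully distinguished — the join is lossy.

No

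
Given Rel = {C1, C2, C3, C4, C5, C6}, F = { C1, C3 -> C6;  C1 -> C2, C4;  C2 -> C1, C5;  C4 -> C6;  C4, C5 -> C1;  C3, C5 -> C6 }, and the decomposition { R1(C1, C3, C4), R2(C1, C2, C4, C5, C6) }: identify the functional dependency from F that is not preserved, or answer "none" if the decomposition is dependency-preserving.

Check C3, C5 → C6: no single fragment contains all of {C3, C5, C6}, and the restricted closure of {C3, C5} across the fragments never reaches {C6}.
C1, C3 → C6 is preserved.
C1 → C2, C4 is preserved.
C2 → C1, C5 is preserved.
C4 → C6 is preserved.
C4, C5 → C1 is preserved.

C3, C5 -> C6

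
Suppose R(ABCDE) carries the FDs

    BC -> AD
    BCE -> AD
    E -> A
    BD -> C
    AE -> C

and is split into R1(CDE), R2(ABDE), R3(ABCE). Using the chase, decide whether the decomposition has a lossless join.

Chase test. Columns are ABCDE; row i has aⱼ where attribute j ∈ Ri, else bᵢⱼ.
Initial tableau (one row per fragment):
  row 1: b11 b12 a3 a4 a5
  row 2: a1 a2 b23 a4 a5
  row 3: a1 a2 a3 b34 a5
Rows 1 and 2 agree on E; apply E→A and equate their A entries.
Rows 1 and 2 agree on AE; apply AE→C and equate their C entries.
Rows 2 and 3 agree on BC; apply BC→AD and equate their AD entries.
Row 2 is now all distinguished symbols — the join is lossless.

Yes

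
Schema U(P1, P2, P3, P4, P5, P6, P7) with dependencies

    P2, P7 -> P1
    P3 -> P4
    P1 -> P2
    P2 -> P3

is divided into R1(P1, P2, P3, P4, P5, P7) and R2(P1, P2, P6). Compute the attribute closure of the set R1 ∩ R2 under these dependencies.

P1, P2, P3, P4

R1 ∩ R2 = {P1, P2}.
P2 → P3 applies, adding P3
P3 → P4 applies, adding P4
Closure: {P1, P2, P3, P4}.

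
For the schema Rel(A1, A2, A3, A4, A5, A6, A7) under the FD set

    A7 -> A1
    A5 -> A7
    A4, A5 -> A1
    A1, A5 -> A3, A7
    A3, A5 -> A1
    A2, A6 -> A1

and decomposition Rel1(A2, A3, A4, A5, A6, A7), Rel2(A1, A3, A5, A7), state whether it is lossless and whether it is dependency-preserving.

lossless but not dependency-preserving

Lossless test: (A3, A5, A7)⁺ = {A1, A3, A5, A7}, which contains all of one fragment — lossless.
Dependency preservation: the restricted closure of {A2, A6} across the fragments never reaches {A1}, so A2, A6 → A1 cannot be enforced without a join — not preserved.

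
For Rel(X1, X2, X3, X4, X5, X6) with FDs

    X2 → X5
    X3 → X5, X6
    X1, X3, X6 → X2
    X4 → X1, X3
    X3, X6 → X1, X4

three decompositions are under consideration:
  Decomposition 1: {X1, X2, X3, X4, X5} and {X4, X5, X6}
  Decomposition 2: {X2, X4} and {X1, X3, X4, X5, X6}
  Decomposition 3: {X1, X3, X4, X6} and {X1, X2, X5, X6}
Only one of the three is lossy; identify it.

Decomposition 3

Decomposition 1: common = {X4, X5}, closure = {X1, X2, X3, X4, X5, X6} → lossless.
Decomposition 2: common = {X4}, closure = {X1, X2, X3, X4, X5, X6} → lossless.
Decomposition 3: common = {X1, X6}, closure = {X1, X6} → lossy.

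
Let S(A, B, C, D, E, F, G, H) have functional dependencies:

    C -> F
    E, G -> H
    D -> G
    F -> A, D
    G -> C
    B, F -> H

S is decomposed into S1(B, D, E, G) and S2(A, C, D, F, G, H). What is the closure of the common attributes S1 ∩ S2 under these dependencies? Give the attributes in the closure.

A, C, D, F, G

S1 ∩ S2 = {D, G}.
G → C applies, adding C
C → F applies, adding F
F → A, D applies, adding A
Closure: {A, C, D, F, G}.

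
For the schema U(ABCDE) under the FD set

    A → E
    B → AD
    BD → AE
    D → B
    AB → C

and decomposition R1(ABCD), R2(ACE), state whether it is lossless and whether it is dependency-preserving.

Lossless test: (AC)⁺ = {ACE}, which contains all of one fragment — lossless.
Dependency preservation: BD → AE is not contained in any single fragment, but the restricted closure of its left-hand side across the fragments still reaches the right-hand side; the remaining FDs each lie inside some fragment. All dependencies are preserved.

lossless and dependency-preserving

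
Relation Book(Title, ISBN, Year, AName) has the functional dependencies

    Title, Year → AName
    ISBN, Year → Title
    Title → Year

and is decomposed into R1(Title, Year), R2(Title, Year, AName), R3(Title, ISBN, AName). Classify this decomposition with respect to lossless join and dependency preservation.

Lossless test (chase): Rows 1 and 2 agree on Title, Year; apply Title, Year→AName and equate their AName entries. Rows 1 and 3 agree on Title; apply Title→Year and equate their Year entries. Row 3 is now all distinguished symbols — the join is lossless.
Dependency preservation: the restricted closure of {ISBN, Year} across the fragments never reaches {Title}, so ISBN, Year → Title cannot be enforced without a join — not preserved.

lossless but not dependency-preserving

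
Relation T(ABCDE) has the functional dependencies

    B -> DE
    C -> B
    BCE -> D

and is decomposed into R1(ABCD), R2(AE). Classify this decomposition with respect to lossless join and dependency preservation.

Lossless test: (A)⁺ = {A}, which is a superkey of neither fragment — lossy.
Dependency preservation: the restricted closure of {B} across the fragments never reaches {DE}, so B → DE cannot be enforced without a join — not preserved.

lossy and not dependency-preserving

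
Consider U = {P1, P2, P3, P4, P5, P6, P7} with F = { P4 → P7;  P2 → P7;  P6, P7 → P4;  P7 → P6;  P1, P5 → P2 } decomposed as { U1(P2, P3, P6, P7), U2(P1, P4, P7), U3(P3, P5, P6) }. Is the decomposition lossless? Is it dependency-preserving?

lossy and not dependency-preserving

Lossless test (chase): Rows 1 and 2 agree on P7; apply P7→P6 and equate their P6 entries. Rows 1 and 2 agree on P6, P7; apply P6, P7→P4 and equate their P4 entries. No row becomes fully distinguished — the join is lossy.
Dependency preservation: the restricted closure of {P1, P5} across the fragments never reaches {P2}, so P1, P5 → P2 cannot be enforced without a join — not preserved.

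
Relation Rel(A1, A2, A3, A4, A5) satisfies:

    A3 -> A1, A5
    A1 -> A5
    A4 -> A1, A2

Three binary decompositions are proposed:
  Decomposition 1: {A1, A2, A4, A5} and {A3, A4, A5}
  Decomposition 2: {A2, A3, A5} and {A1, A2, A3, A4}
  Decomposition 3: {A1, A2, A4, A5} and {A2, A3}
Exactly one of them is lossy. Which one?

Decomposition 1: common = {A4, A5}, closure = {A1, A2, A4, A5} → lossless.
Decomposition 2: common = {A2, A3}, closure = {A1, A2, A3, A5} → lossless.
Decomposition 3: common = {A2}, closure = {A2} → lossy.

Decomposition 3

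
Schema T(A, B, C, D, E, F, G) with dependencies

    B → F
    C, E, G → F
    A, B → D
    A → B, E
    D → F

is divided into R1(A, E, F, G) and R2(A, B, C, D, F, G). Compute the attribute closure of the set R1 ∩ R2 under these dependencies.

A, B, D, E, F, G

R1 ∩ R2 = {A, F, G}.
A → B, E applies, adding B, E
A, B → D applies, adding D
Closure: {A, B, D, E, F, G}.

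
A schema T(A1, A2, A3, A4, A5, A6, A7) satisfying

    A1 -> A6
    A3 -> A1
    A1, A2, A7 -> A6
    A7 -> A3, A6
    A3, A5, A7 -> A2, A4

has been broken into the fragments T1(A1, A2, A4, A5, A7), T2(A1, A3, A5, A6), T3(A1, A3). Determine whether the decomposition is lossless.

No

Chase test. Columns are A1, A2, A3, A4, A5, A6, A7; row i has aⱼ where attribute j ∈ Ti, else bᵢⱼ.
Initial tableau (one row per fragment):
  row 1: a1 a2 b13 a4 a5 b16 a7
  row 2: a1 b22 a3 b24 a5 a6 b27
  row 3: a1 b32 a3 b34 b35 b36 b37
Rows 1 and 2 agree on A1; apply A1→A6 and equate their A6 entries.
Rows 1 and 3 agree on A1; apply A1→A6 and equate their A6 entries.
No row becomes fully distinguished — the join is lossy.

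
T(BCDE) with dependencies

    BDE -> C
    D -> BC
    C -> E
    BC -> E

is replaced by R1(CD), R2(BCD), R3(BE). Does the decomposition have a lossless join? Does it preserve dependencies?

Lossless test (chase): Rows 1 and 2 agree on D; apply D→BC and equate their BC entries. Rows 1 and 2 agree on C; apply C→E and equate their E entries. No row becomes fully distinguished — the join is lossy.
Dependency preservation: the restricted closure of {C} across the fragments never reaches {E}, so C → E cannot be enforced without a join — not preserved.

lossy and not dependency-preserving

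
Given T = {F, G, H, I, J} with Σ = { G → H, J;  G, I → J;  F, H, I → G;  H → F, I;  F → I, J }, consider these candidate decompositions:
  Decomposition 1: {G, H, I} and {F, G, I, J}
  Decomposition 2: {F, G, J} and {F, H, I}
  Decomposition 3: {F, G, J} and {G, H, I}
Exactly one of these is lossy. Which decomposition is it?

Decomposition 1: common = {G, I}, closure = {F, G, H, I, J} → lossless.
Decomposition 2: common = {F}, closure = {F, I, J} → lossy.
Decomposition 3: common = {G}, closure = {F, G, H, I, J} → lossless.

Decomposition 2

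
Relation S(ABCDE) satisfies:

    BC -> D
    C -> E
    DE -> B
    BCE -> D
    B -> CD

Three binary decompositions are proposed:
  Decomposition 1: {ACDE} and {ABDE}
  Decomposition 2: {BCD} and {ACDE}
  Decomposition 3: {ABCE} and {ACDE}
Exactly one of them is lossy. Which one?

Decomposition 1: common = {ADE}, closure = {ABCDE} → lossless.
Decomposition 2: common = {CD}, closure = {BCDE} → lossless.
Decomposition 3: common = {ACE}, closure = {ACE} → lossy.

Decomposition 3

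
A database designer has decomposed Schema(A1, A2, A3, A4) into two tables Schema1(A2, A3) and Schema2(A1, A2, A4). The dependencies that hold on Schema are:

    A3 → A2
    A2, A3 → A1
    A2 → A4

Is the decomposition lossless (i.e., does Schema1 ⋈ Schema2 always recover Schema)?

Common attributes: Schema1 ∩ Schema2 = {A2}.
Closure of {A2}: A2 → A4 applies, adding A4. So (A2)⁺ = {A2, A4}.
The closure contains neither all of Schema1 = {A2, A3} nor all of Schema2 = {A1, A2, A4}, so the common attributes are not a superkey of either fragment. The join is lossy.

No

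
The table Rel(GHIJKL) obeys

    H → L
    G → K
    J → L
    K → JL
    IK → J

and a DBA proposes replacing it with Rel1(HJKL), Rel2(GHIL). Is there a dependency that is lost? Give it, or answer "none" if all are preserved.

G → K

Check G → K: no single fragment contains all of {GK}, and the restricted closure of {G} across the fragments never reaches {K}.
H → L is preserved.
J → L is preserved.
K → JL is preserved.
IK → J is preserved.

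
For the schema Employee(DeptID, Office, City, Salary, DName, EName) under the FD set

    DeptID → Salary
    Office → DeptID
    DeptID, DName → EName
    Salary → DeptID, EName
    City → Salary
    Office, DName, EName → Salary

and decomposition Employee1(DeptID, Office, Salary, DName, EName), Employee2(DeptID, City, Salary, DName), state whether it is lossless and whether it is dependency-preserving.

lossy but dependency-preserving

Lossless test: (DeptID, Salary, DName)⁺ = {DeptID, Salary, DName, EName}, which is a superkey of neither fragment — lossy.
Dependency preservation: every FD's attributes lie within a single fragment, so each can be enforced locally — preserved.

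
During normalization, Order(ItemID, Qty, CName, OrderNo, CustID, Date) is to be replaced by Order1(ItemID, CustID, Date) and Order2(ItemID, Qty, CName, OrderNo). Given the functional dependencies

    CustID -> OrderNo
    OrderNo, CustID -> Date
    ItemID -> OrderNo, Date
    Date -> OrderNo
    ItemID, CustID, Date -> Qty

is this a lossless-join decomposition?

Common attributes: Order1 ∩ Order2 = {ItemID}.
Closure of {ItemID}: ItemID → OrderNo, Date applies, adding OrderNo, Date. So (ItemID)⁺ = {ItemID, OrderNo, Date}.
The closure contains neither all of Order1 = {ItemID, CustID, Date} nor all of Order2 = {ItemID, Qty, CName, OrderNo}, so the common attributes are not a superkey of either fragment. The join is lossy.

No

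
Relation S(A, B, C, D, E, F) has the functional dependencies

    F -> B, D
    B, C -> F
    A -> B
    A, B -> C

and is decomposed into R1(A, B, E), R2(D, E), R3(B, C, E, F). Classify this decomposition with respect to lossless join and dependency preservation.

lossy and not dependency-preserving

Lossless test (chase): applying each FD to every pair of rows produces no changes in the tableau, so no row becomes fully distinguished — the join is lossy.
Dependency preservation: the restricted closure of {F} across the fragments never reaches {B, D}, so F → B, D cannot be enforced without a join — not preserved.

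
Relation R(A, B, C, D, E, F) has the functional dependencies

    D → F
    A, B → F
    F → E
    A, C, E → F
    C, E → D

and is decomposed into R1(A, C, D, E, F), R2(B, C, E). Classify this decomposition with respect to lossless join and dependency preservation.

lossy and not dependency-preserving

Lossless test: (C, E)⁺ = {C, D, E, F}, which is a superkey of neither fragment — lossy.
Dependency preservation: the restricted closure of {A, B} across the fragments never reaches {F}, so A, B → F cannot be enforced without a join — not preserved.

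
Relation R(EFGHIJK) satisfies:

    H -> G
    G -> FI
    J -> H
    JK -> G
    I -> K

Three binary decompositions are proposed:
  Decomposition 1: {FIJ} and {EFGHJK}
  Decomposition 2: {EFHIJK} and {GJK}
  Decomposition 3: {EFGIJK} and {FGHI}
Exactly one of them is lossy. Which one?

Decomposition 3

Decomposition 1: common = {FJ}, closure = {FGHIJK} → lossless.
Decomposition 2: common = {JK}, closure = {FGHIJK} → lossless.
Decomposition 3: common = {FGI}, closure = {FGIK} → lossy.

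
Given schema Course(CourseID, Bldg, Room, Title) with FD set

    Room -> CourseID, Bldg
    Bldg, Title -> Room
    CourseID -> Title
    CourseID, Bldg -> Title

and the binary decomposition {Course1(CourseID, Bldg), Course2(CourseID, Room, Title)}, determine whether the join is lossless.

Common attributes: Course1 ∩ Course2 = {CourseID}.
Closure of {CourseID}: CourseID → Title applies, adding Title. So (CourseID)⁺ = {CourseID, Title}.
The closure contains neither all of Course1 = {CourseID, Bldg} nor all of Course2 = {CourseID, Room, Title}, so the common attributes are not a superkey of either fragment. The join is lossy.

No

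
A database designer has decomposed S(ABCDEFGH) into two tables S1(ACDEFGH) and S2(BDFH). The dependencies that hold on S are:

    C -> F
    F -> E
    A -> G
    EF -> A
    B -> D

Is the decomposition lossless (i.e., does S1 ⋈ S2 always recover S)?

No

Common attributes: S1 ∩ S2 = {DFH}.
Closure of {DFH}: F → E applies, adding E; EF → A applies, adding A; A → G applies, adding G. So (DFH)⁺ = {ADEFGH}.
The closure contains neither all of S1 = {ACDEFGH} nor all of S2 = {BDFH}, so the common attributes are not a superkey of either fragment. The join is lossy.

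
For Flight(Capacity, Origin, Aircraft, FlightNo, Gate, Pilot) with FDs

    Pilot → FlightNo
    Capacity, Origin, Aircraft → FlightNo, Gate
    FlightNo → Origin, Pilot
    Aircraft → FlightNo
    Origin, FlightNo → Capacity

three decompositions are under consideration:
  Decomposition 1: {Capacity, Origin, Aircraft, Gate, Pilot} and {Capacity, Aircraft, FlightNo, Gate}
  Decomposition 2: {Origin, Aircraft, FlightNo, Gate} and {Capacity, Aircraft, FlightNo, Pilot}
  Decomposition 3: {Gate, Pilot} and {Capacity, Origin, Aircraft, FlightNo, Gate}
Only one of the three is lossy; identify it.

Decomposition 1: common = {Capacity, Aircraft, Gate}, closure = {Capacity, Origin, Aircraft, FlightNo, Gate, Pilot} → lossless.
Decomposition 2: common = {Aircraft, FlightNo}, closure = {Capacity, Origin, Aircraft, FlightNo, Gate, Pilot} → lossless.
Decomposition 3: common = {Gate}, closure = {Gate} → lossy.

Decomposition 3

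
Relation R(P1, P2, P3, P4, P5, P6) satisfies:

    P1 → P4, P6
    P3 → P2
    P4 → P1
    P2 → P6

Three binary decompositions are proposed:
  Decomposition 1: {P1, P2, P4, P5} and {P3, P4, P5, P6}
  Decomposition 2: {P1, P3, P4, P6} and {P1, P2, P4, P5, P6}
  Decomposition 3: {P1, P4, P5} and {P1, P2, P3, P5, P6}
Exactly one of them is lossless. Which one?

Decomposition 3

Decomposition 1: common = {P4, P5}, closure = {P1, P4, P5, P6} → lossy.
Decomposition 2: common = {P1, P4, P6}, closure = {P1, P4, P6} → lossy.
Decomposition 3: common = {P1, P5}, closure = {P1, P4, P5, P6} → lossless.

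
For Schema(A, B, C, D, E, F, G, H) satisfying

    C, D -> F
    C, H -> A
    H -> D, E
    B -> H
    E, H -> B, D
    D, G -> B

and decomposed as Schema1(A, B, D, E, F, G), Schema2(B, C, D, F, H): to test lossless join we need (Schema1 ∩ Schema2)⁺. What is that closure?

Schema1 ∩ Schema2 = {B, D, F}.
B → H applies, adding H
H → D, E applies, adding E
Closure: {B, D, E, F, H}.

B, D, E, F, H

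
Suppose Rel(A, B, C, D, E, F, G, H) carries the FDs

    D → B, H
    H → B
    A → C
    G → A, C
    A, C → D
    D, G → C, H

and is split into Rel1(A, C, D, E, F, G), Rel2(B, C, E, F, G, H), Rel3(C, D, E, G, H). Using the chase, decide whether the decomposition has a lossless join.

Yes

Chase test. Columns are A, B, C, D, E, F, G, H; row i has aⱼ where attribute j ∈ Reli, else bᵢⱼ.
Initial tableau (one row per fragment):
  row 1: a1 b12 a3 a4 a5 a6 a7 b18
  row 2: b21 a2 a3 b24 a5 a6 a7 a8
  row 3: b31 b32 a3 a4 a5 b36 a7 a8
Rows 1 and 3 agree on D; apply D→B, H and equate their B, H entries.
Rows 1 and 2 agree on H; apply H→B and equate their B entries.
Rows 1 and 2 agree on G; apply G→A, C and equate their A, C entries.
Rows 1 and 3 agree on G; apply G→A, C and equate their A, C entries.
Rows 1 and 2 agree on A, C; apply A, C→D and equate their D entries.
Row 1 is now all distinguished symbols — the join is lossless.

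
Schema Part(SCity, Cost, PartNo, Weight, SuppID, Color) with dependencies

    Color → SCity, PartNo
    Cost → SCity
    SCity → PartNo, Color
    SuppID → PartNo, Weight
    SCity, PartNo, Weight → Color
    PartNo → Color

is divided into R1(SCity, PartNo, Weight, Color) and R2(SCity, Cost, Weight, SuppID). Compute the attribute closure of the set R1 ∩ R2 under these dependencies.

SCity, PartNo, Weight, Color

R1 ∩ R2 = {SCity, Weight}.
SCity → PartNo, Color applies, adding PartNo, Color
Closure: {SCity, PartNo, Weight, Color}.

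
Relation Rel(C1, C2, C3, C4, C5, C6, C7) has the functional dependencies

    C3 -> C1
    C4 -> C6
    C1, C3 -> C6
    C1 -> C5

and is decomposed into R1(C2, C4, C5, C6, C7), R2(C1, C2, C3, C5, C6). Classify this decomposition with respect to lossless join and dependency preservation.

lossy but dependency-preserving

Lossless test: (C2, C5, C6)⁺ = {C2, C5, C6}, which is a superkey of neither fragment — lossy.
Dependency preservation: every FD's attributes lie within a single fragment, so each can be enforced locally — preserved.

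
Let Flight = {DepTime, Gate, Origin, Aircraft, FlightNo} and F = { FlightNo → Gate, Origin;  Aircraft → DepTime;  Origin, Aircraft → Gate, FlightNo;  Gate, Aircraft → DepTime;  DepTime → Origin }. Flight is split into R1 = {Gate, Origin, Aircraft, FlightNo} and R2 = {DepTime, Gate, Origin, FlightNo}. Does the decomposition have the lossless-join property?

No

Common attributes: R1 ∩ R2 = {Gate, Origin, FlightNo}.
No dependency enlarges {Gate, Origin, FlightNo}, so (Gate, Origin, FlightNo)⁺ = {Gate, Origin, FlightNo}.
The closure contains neither all of R1 = {Gate, Origin, Aircraft, FlightNo} nor all of R2 = {DepTime, Gate, Origin, FlightNo}, so the common attributes are not a superkey of either fragment. The join is lossy.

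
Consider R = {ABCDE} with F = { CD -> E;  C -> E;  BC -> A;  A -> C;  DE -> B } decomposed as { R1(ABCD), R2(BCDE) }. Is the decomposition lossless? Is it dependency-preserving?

Lossless test: (BCD)⁺ = {ABCDE}, which contains all of one fragment — lossless.
Dependency preservation: every FD's attributes lie within a single fragment, so each can be enforced locally — preserved.

lossless and dependency-preserving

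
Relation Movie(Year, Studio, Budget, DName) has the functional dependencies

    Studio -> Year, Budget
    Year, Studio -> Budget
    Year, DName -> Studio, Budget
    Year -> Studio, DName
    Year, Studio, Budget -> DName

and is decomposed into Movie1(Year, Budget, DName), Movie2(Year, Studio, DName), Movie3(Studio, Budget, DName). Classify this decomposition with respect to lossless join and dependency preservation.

lossless and dependency-preserving

Lossless test (chase): Rows 2 and 3 agree on Studio; apply Studio→Year, Budget and equate their Year, Budget entries. Rows 1 and 2 agree on Year, DName; apply Year, DName→Studio, Budget and equate their Studio, Budget entries. Row 1 is now all distinguished symbols — the join is lossless.
Dependency preservation: Studio → Year, Budget; Year, Studio → Budget; Year, DName → Studio, Budget; Year, Studio, Budget → DName are not contained in any single fragment, but the restricted closure of each left-hand side across the fragments still reaches the right-hand side; the remaining FDs each lie inside some fragment. All dependencies are preserved.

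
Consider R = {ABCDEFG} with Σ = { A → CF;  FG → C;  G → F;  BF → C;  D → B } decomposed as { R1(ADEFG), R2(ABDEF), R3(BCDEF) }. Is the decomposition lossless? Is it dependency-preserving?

Lossless test (chase): Rows 1 and 2 agree on A; apply A→CF and equate their CF entries. Rows 2 and 3 agree on BF; apply BF→C and equate their C entries. Rows 1 and 2 agree on D; apply D→B and equate their B entries. Row 1 is now all distinguished symbols — the join is lossless.
Dependency preservation: the restricted closure of {A} across the fragments never reaches {CF}, so A → CF cannot be enforced without a join — not preserved.

lossless but not dependency-preserving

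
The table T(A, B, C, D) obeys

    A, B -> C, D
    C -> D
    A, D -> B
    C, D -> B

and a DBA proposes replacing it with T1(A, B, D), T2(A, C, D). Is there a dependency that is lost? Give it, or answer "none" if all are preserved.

Check C, D → B: no single fragment contains all of {B, C, D}, and the restricted closure of {C, D} across the fragments never reaches {B}.
A, B → C, D is preserved.
C → D is preserved.
A, D → B is preserved.

C, D -> B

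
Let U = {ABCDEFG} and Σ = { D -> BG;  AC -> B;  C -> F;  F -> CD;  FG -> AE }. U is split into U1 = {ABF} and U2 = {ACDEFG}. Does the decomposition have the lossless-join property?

Common attributes: U1 ∩ U2 = {AF}.
Closure of {AF}: F → CD applies, adding CD; D → BG applies, adding BG; FG → AE applies, adding E. So (AF)⁺ = {ABCDEFG}.
This closure contains every attribute of U1, so U1 ∩ U2 → U1. The join is lossless.

Yes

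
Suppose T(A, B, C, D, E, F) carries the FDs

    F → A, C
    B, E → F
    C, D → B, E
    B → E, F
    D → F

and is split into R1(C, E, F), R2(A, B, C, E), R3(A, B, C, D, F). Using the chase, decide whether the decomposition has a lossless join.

Yes

Chase test. Columns are A, B, C, D, E, F; row i has aⱼ where attribute j ∈ Ri, else bᵢⱼ.
Initial tableau (one row per fragment):
  row 1: b11 b12 a3 b14 a5 a6
  row 2: a1 a2 a3 b24 a5 b26
  row 3: a1 a2 a3 a4 b35 a6
Rows 1 and 3 agree on F; apply F→A, C and equate their A, C entries.
Rows 2 and 3 agree on B; apply B→E, F and equate their E, F entries.
Row 3 is now all distinguished symbols — the join is lossless.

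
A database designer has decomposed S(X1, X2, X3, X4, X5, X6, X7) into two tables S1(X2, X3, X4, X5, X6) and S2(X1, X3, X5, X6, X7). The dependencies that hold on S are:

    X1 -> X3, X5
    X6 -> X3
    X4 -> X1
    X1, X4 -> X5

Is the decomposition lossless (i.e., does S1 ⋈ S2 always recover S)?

No

Common attributes: S1 ∩ S2 = {X3, X5, X6}.
No dependency enlarges {X3, X5, X6}, so (X3, X5, X6)⁺ = {X3, X5, X6}.
The closure contains neither all of S1 = {X2, X3, X4, X5, X6} nor all of S2 = {X1, X3, X5, X6, X7}, so the common attributes are not a superkey of either fragment. The join is lossy.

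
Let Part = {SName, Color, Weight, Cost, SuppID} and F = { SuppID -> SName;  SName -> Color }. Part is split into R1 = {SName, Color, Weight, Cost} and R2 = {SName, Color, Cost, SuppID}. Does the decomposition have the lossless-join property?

No

Common attributes: R1 ∩ R2 = {SName, Color, Cost}.
No dependency enlarges {SName, Color, Cost}, so (SName, Color, Cost)⁺ = {SName, Color, Cost}.
The closure contains neither all of R1 = {SName, Color, Weight, Cost} nor all of R2 = {SName, Color, Cost, SuppID}, so the common attributes are not a superkey of either fragment. The join is lossy.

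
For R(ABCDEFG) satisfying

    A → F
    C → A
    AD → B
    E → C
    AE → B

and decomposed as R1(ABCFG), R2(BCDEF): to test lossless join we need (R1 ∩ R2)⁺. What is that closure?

R1 ∩ R2 = {BCF}.
C → A applies, adding A
Closure: {ABCF}.

ABCF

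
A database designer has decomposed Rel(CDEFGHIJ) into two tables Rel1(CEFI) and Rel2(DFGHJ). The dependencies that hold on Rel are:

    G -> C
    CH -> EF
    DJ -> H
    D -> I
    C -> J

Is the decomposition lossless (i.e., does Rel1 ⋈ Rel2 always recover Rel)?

No

Common attributes: Rel1 ∩ Rel2 = {F}.
No dependency enlarges {F}, so (F)⁺ = {F}.
The closure contains neither all of Rel1 = {CEFI} nor all of Rel2 = {DFGHJ}, so the common attributes are not a superkey of either fragment. The join is lossy.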